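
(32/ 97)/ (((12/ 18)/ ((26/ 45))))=416/ 1455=0.29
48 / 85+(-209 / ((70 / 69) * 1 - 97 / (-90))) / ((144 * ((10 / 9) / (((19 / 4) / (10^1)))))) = 2527143 / 9424256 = 0.27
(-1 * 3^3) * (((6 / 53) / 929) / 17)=-162 / 837029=-0.00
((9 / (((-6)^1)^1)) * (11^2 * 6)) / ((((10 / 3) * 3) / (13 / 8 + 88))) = -780813 / 80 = -9760.16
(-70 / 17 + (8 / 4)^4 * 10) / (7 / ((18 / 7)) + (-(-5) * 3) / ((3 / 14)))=47700 / 22253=2.14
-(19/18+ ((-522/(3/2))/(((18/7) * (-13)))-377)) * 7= 598745/234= 2558.74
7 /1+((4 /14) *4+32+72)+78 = 1331 /7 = 190.14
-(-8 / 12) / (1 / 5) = 10 / 3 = 3.33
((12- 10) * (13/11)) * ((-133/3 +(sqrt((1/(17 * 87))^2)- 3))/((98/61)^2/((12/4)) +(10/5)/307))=-129.06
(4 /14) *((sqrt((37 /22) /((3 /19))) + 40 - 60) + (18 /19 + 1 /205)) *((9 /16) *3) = -2003157 /218120 + 9 *sqrt(46398) /1232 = -7.61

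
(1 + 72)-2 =71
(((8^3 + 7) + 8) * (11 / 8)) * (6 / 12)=5797 / 16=362.31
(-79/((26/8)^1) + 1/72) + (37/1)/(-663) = -387451/15912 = -24.35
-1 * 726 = -726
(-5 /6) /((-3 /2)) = 5 /9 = 0.56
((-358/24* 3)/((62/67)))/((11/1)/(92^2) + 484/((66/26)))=-38065782/150084671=-0.25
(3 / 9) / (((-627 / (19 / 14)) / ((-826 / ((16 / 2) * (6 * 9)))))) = 59 / 42768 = 0.00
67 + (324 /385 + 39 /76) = 68.35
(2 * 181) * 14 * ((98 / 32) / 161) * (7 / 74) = 62083 / 6808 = 9.12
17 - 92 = -75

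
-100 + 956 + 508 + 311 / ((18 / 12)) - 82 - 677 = 2437 / 3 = 812.33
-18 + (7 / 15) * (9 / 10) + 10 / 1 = -379 / 50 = -7.58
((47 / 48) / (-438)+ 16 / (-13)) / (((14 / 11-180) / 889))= 6.13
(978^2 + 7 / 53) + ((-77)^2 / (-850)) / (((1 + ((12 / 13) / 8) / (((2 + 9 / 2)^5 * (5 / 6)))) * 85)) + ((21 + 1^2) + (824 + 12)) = 17694820139963046317 / 18483278928050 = 957342.05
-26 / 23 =-1.13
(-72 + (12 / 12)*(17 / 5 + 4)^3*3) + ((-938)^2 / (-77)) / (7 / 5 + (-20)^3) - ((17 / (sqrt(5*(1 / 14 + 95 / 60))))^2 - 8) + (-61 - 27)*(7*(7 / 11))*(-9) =35513761847623 / 7643662125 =4646.17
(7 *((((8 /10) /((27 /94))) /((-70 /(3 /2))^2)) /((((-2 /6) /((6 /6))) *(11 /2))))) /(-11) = 47 /105875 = 0.00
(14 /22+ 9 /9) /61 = 18 /671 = 0.03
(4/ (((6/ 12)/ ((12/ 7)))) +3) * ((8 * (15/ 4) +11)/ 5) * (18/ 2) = 43173/ 35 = 1233.51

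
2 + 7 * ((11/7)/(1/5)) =57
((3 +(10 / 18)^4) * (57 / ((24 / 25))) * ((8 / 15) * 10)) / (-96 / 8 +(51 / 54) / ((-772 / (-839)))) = -29787774400 / 333493443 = -89.32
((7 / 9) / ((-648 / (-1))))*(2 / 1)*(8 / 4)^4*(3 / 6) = 0.02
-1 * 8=-8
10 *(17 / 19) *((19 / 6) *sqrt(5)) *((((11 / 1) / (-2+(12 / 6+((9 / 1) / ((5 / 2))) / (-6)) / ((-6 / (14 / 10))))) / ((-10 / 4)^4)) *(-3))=17952 *sqrt(5) / 1745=23.00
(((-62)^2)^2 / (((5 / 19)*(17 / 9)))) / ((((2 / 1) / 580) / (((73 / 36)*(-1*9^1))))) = -2674568533176 / 17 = -157327560775.06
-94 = -94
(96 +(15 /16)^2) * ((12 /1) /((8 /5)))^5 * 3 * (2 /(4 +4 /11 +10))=621497559375 /647168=960334.19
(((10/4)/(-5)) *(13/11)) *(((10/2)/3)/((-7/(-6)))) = -65/77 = -0.84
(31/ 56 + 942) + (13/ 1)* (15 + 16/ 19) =1222005/ 1064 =1148.50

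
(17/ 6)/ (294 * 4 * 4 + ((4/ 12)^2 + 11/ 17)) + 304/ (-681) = -437064997/ 980405736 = -0.45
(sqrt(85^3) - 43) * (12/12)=-43 + 85 * sqrt(85)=740.66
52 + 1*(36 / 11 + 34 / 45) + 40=47534 / 495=96.03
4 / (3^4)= 4 / 81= 0.05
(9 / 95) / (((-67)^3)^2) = 9 / 8593546306055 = 0.00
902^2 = 813604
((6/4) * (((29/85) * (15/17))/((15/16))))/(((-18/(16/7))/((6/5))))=-3712/50575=-0.07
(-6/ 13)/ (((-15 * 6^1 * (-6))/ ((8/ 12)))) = -1/ 1755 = -0.00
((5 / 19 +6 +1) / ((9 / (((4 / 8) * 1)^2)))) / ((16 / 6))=0.08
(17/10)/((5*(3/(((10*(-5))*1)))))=-17/3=-5.67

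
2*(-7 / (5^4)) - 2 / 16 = -737 / 5000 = -0.15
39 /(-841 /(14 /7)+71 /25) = -650 /6961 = -0.09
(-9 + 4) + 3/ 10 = -47/ 10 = -4.70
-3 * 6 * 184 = -3312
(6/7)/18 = 1/21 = 0.05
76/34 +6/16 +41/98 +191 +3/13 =16829083/86632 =194.26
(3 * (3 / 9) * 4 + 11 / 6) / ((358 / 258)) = 1505 / 358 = 4.20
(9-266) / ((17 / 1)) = -257 / 17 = -15.12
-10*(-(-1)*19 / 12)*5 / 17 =-475 / 102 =-4.66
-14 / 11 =-1.27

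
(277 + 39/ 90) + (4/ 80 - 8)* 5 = 14261/ 60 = 237.68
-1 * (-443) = 443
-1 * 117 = -117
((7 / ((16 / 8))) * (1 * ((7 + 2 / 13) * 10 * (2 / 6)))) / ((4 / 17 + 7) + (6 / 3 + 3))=18445 / 2704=6.82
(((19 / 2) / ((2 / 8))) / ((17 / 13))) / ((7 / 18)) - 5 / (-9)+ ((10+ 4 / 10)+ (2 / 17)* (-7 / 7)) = 458177 / 5355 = 85.56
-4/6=-2/3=-0.67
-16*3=-48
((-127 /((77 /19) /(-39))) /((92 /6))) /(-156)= -7239 /14168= -0.51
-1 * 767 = -767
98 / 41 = 2.39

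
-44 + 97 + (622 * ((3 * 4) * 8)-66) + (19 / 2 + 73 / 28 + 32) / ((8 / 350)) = 986059 / 16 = 61628.69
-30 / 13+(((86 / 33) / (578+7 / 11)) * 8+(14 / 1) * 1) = 11.73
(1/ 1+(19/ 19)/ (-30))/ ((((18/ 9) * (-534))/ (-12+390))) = -609/ 1780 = -0.34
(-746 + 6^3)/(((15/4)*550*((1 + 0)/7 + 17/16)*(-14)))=1696/111375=0.02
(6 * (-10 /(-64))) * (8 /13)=15 /26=0.58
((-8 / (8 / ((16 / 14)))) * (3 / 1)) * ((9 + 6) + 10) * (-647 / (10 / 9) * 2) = 698760 / 7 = 99822.86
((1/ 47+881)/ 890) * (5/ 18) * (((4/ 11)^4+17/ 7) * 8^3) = 442902618112/ 1286109363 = 344.37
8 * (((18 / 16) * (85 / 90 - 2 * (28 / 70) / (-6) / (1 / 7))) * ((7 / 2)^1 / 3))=1183 / 60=19.72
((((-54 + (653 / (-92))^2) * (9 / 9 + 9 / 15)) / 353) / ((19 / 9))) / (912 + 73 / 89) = -1292013 / 151707006170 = -0.00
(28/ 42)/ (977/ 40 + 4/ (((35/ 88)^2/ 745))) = 784/ 22182759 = 0.00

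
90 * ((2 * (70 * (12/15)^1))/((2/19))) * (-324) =-31026240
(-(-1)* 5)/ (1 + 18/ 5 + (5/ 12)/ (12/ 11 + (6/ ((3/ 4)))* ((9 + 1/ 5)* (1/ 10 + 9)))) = 55345200/ 50924459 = 1.09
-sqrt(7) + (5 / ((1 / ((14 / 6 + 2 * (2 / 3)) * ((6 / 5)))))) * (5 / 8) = 55 / 4 - sqrt(7) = 11.10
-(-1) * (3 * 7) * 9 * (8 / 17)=1512 / 17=88.94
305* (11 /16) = 3355 /16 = 209.69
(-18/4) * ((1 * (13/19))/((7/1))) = -0.44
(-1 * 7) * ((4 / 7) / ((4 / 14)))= -14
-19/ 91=-0.21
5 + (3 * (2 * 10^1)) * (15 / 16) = 61.25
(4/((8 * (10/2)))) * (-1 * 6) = -3/5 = -0.60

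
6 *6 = 36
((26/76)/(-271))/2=-13/20596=-0.00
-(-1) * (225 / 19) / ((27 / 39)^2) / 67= 0.37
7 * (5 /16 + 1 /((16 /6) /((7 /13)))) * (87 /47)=65163 /9776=6.67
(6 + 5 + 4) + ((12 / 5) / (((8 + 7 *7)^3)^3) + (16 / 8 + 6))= 243472708289722189 / 10585769925640095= 23.00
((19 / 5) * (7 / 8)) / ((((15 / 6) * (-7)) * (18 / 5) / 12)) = -19 / 30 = -0.63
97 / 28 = 3.46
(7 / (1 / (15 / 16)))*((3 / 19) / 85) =63 / 5168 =0.01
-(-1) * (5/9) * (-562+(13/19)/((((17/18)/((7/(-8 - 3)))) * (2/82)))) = -10319720/31977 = -322.72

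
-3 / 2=-1.50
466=466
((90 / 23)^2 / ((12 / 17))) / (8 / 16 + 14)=22950 / 15341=1.50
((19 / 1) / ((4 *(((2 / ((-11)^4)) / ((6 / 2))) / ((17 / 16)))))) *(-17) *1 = -241181193 / 128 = -1884228.07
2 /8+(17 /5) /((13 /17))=1221 /260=4.70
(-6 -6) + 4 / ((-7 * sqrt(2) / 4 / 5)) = -12 -40 * sqrt(2) / 7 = -20.08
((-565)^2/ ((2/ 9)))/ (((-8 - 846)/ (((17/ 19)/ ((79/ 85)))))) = -4151521125/ 2563708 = -1619.34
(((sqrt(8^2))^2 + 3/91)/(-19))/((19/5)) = -29135/32851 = -0.89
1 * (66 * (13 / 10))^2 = 184041 / 25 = 7361.64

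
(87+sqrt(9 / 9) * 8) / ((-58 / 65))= -6175 / 58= -106.47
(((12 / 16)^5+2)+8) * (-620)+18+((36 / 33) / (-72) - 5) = -53510849 / 8448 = -6334.14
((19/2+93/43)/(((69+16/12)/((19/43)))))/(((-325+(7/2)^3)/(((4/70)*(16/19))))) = -385152/30819030305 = -0.00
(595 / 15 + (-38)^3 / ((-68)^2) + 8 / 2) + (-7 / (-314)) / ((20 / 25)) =31.83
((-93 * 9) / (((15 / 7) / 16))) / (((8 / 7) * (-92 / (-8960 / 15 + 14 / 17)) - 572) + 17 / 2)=6654386592 / 599810215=11.09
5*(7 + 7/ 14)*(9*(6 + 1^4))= 4725/ 2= 2362.50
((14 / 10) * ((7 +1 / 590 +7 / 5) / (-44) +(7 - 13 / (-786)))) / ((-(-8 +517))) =-487456193 / 25964802600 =-0.02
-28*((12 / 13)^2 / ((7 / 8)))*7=-32256 / 169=-190.86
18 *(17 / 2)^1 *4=612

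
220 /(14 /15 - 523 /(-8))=26400 /7957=3.32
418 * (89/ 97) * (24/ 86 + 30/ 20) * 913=2598355089/ 4171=622957.35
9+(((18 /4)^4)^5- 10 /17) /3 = 206680312804438600241 /53477376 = 3864817765262.80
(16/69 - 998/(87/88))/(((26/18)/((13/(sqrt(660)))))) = -1009744* sqrt(165)/36685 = -353.56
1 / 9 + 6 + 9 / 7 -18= -668 / 63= -10.60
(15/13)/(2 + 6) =15/104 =0.14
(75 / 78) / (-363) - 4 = -37777 / 9438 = -4.00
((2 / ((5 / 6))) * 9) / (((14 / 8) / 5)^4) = 3456000 / 2401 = 1439.40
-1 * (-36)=36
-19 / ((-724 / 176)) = 836 / 181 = 4.62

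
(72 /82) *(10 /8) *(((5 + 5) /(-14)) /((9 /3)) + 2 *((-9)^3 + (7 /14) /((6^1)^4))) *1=-66145645 /41328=-1600.50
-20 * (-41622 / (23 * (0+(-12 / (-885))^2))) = 196856225.54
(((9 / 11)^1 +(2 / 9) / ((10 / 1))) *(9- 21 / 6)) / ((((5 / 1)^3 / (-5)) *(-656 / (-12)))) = -52 / 15375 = -0.00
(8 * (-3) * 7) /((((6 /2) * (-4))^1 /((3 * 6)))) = 252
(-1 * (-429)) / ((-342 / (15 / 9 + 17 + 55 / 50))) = -84799 / 3420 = -24.80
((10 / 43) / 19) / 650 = 0.00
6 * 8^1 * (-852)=-40896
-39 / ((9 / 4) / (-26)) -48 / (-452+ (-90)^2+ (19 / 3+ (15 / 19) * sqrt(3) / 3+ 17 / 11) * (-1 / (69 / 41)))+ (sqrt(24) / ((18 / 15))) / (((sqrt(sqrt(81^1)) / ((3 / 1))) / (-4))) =-20 * sqrt(6) / 3 -610798320 * sqrt(3) / 4754111133720947+ 6427468685410668568 / 14262333401162841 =434.33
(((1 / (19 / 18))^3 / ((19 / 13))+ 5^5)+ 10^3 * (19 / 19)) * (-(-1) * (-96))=-51614394336 / 130321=-396055.85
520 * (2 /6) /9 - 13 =169 /27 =6.26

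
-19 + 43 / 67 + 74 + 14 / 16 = 30293 / 536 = 56.52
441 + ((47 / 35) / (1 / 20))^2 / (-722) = 7783177 / 17689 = 440.00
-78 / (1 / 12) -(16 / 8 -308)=-630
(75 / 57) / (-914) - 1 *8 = -138953 / 17366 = -8.00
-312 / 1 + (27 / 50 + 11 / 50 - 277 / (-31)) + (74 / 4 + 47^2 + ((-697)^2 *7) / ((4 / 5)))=13183537231 / 3100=4252753.95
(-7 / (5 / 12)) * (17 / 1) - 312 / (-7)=-241.03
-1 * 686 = -686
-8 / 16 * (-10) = 5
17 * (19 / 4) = 323 / 4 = 80.75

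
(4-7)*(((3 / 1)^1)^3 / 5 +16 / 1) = -321 / 5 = -64.20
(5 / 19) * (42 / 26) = 105 / 247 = 0.43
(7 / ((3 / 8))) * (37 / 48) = 259 / 18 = 14.39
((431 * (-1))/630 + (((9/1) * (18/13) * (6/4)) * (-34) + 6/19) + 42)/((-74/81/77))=9149365863/182780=50056.71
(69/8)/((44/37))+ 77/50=77377/8800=8.79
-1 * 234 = -234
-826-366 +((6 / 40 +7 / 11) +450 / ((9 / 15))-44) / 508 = -133062427 / 111760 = -1190.61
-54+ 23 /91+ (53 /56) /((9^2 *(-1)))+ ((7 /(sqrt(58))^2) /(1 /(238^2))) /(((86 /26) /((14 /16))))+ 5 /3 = 129150545375 /73533096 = 1756.36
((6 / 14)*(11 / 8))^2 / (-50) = -0.01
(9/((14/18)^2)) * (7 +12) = 13851/49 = 282.67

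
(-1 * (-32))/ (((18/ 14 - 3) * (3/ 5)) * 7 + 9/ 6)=-320/ 57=-5.61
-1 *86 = -86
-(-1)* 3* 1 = 3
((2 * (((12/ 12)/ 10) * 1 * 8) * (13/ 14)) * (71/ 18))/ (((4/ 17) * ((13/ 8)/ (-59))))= -284852/ 315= -904.29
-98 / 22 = -49 / 11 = -4.45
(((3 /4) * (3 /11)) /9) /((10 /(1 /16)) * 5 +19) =1 /36036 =0.00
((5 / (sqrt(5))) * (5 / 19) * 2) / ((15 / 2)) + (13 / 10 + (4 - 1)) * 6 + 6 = 4 * sqrt(5) / 57 + 159 / 5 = 31.96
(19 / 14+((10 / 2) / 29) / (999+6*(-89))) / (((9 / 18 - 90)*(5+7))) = -51257 / 40552092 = -0.00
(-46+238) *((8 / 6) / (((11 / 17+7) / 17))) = 36992 / 65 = 569.11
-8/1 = -8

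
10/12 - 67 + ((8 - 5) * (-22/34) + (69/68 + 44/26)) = -173443/2652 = -65.40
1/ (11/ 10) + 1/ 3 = 41/ 33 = 1.24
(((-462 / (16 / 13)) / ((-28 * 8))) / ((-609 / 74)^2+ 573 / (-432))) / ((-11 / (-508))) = 61025913 / 52360948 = 1.17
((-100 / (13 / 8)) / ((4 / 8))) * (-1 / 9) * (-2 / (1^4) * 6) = -6400 / 39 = -164.10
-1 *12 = -12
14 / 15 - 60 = -886 / 15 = -59.07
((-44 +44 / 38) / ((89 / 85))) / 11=-6290 / 1691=-3.72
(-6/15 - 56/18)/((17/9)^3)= -12798/24565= -0.52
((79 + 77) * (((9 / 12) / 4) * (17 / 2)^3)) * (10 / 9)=319345 / 16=19959.06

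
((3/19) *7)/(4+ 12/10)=105/494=0.21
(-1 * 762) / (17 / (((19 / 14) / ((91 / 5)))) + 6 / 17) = -615315 / 184378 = -3.34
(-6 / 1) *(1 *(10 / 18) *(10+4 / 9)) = -940 / 27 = -34.81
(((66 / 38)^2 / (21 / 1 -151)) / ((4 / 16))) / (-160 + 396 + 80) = -1089 / 3707470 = -0.00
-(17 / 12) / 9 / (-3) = 17 / 324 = 0.05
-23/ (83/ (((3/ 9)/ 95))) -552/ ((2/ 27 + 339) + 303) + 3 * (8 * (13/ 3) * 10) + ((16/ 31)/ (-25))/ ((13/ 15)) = 21465980461786/ 20657935155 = 1039.12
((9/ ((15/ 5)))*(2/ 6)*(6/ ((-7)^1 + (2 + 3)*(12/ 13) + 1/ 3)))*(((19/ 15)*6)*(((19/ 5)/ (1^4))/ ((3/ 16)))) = -56316/ 125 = -450.53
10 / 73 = 0.14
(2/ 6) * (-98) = -98/ 3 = -32.67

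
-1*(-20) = 20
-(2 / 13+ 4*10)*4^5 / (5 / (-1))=534528 / 65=8223.51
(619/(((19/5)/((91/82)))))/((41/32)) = 4506320/31939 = 141.09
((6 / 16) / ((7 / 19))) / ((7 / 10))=285 / 196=1.45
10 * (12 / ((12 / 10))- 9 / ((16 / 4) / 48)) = -980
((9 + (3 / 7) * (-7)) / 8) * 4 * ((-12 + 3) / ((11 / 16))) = -432 / 11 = -39.27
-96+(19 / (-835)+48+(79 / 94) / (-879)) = -3313285939 / 68992710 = -48.02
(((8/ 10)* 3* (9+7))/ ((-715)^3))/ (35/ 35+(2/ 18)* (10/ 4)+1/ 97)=-335232/ 4110338464375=-0.00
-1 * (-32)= 32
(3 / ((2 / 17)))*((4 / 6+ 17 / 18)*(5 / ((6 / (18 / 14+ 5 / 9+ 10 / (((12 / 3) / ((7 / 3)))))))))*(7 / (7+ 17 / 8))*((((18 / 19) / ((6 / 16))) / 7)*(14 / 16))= 2383655 / 37449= 63.65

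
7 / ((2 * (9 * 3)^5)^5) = 7 / 19464537206827446691829887763803561824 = 0.00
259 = 259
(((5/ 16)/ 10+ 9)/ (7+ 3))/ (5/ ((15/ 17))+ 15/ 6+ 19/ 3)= 289/ 4640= 0.06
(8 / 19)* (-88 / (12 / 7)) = -1232 / 57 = -21.61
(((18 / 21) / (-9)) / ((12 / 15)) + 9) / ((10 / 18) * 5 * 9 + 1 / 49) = 2611 / 7356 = 0.35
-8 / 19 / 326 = -4 / 3097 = -0.00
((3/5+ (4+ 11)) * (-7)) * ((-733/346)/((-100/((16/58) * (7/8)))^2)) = 9805341/7274650000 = 0.00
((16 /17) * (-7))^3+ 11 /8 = -11185381 /39304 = -284.59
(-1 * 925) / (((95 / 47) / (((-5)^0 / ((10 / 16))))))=-13912 / 19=-732.21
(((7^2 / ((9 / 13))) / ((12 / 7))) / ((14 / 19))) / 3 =12103 / 648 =18.68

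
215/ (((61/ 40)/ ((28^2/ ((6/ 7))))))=23598400/ 183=128953.01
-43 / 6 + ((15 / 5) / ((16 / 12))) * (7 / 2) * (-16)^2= 12053 / 6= 2008.83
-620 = -620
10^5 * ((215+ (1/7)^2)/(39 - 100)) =-1053600000/2989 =-352492.47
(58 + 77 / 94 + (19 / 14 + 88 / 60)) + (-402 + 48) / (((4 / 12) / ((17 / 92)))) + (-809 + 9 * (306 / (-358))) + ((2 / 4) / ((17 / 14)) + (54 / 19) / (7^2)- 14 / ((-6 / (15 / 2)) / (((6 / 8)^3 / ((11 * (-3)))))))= -61513626658786997 / 64680183173760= -951.04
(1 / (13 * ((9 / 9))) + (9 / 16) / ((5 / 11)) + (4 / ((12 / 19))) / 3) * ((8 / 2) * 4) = 32063 / 585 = 54.81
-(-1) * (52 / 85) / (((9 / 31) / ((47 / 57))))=1.74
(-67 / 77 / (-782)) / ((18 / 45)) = 0.00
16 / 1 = 16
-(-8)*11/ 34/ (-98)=-22/ 833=-0.03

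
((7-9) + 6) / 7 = 4 / 7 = 0.57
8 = 8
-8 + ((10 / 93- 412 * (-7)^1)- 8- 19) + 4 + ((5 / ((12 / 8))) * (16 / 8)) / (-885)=46964879 / 16461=2853.10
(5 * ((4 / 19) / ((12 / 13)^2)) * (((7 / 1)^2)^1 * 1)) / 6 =41405 / 4104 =10.09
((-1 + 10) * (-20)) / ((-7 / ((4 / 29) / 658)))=0.01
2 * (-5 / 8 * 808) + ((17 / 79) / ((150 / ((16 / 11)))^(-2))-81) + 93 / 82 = 248470793 / 207296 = 1198.63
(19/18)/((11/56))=532/99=5.37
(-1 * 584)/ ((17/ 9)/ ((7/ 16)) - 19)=36792/ 925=39.78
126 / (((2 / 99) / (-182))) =-1135134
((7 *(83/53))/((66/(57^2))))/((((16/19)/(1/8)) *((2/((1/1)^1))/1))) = 11955237/298496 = 40.05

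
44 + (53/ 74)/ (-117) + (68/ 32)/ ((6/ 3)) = 3120785/ 69264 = 45.06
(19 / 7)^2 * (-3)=-1083 / 49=-22.10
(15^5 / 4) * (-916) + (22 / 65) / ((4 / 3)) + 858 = -22606482177 / 130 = -173896016.75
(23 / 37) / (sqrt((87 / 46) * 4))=23 * sqrt(4002) / 6438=0.23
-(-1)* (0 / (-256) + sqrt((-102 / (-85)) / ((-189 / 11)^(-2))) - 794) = -794 + 189* sqrt(30) / 55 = -775.18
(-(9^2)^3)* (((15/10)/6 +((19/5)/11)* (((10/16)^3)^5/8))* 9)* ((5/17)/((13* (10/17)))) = -45996.98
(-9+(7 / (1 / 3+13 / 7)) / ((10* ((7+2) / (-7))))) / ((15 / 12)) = -12763 / 1725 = -7.40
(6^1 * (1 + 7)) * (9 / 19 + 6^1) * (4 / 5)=23616 / 95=248.59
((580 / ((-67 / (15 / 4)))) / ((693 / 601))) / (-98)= 435725 / 1516746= 0.29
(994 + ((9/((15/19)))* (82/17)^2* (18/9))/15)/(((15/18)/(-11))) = -490852692/36125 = -13587.62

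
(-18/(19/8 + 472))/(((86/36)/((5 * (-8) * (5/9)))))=3840/10879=0.35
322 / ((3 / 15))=1610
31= 31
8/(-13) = -8/13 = -0.62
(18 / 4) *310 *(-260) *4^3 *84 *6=-11699251200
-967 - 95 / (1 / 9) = -1822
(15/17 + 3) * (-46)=-3036/17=-178.59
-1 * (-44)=44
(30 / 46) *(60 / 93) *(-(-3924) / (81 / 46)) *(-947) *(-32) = 28414073.12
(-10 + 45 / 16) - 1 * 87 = -1507 / 16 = -94.19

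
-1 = -1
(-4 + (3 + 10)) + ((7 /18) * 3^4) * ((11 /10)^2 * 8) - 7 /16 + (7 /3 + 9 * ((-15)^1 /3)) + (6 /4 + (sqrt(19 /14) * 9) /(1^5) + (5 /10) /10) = 9 * sqrt(266) /14 + 326839 /1200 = 282.85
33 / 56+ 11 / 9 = 1.81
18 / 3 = 6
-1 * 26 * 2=-52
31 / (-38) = -31 / 38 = -0.82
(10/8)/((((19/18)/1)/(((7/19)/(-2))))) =-315/1444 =-0.22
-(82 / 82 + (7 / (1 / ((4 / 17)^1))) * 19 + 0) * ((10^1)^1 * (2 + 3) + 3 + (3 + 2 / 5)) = -154818 / 85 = -1821.39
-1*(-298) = 298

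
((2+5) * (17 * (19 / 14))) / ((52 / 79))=25517 / 104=245.36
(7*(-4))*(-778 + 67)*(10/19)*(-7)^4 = 477991080/19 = 25157425.26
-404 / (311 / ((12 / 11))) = -4848 / 3421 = -1.42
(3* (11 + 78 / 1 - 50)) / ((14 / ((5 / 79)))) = 585 / 1106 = 0.53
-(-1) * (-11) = -11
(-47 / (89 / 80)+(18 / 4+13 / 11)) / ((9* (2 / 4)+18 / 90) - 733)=357975 / 7130057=0.05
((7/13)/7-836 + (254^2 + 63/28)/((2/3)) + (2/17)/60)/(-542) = -2544367357/14373840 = -177.01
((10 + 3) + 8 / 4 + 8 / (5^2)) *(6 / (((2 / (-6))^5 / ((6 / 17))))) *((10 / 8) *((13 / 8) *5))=-10889073 / 136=-80066.71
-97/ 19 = -5.11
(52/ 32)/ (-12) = -13/ 96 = -0.14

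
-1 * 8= -8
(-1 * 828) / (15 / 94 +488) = -77832 / 45887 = -1.70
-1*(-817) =817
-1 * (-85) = 85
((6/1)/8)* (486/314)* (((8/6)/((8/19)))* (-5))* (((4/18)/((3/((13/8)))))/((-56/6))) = 33345/140672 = 0.24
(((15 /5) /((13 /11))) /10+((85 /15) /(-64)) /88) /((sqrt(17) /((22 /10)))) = 277679 *sqrt(17) /8486400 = 0.13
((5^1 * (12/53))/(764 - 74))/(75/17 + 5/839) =14263/38404595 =0.00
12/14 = 6/7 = 0.86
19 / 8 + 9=91 / 8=11.38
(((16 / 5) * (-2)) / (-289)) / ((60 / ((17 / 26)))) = 4 / 16575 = 0.00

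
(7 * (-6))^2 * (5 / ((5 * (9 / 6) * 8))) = 147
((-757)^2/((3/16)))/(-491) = -9168784/1473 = -6224.56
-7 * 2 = -14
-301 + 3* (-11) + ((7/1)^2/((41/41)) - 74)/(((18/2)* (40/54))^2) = -5353/16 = -334.56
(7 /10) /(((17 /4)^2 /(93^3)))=45043992 /1445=31172.31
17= 17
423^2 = 178929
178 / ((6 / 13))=1157 / 3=385.67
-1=-1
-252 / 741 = -84 / 247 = -0.34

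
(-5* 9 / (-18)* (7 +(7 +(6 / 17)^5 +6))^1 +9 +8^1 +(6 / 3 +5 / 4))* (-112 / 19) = -11173612156 / 26977283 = -414.19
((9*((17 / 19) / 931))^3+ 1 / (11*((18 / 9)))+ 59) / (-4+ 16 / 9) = -12941705318113125 / 487071275131672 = -26.57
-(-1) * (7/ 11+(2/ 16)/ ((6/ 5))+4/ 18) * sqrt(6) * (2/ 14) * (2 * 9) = 1525 * sqrt(6)/ 616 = 6.06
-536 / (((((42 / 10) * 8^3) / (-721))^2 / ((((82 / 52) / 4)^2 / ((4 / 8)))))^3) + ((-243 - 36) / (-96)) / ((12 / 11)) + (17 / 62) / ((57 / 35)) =429655713438191928637273278629537 / 152926465401024416109281994080256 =2.81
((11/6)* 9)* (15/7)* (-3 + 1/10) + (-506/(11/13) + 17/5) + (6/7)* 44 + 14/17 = -658.60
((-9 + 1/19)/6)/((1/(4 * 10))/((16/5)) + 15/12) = -1.19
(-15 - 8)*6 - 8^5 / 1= -32906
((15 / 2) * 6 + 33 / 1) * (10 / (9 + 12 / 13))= 3380 / 43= 78.60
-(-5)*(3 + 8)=55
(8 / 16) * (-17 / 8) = -17 / 16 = -1.06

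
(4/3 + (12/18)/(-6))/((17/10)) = 110/153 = 0.72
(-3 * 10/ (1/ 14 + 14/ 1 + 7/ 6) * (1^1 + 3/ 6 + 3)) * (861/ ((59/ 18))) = -4393683/ 1888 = -2327.16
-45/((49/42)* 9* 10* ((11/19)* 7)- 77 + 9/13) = -11115/86257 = -0.13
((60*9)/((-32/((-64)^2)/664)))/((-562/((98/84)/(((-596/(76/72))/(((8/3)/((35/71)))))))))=-114654208/125607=-912.80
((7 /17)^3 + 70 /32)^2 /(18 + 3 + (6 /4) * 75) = 31486018249 /824925558144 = 0.04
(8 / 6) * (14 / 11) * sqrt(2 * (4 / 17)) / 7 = 16 * sqrt(34) / 561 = 0.17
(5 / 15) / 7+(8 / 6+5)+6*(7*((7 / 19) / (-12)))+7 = 9649 / 798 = 12.09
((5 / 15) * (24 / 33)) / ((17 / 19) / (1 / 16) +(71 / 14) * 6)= 1064 / 196383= 0.01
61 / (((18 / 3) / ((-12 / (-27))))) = 122 / 27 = 4.52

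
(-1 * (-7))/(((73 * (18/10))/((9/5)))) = 7/73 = 0.10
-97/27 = -3.59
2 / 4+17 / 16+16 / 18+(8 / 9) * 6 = 1121 / 144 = 7.78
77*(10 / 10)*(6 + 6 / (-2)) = 231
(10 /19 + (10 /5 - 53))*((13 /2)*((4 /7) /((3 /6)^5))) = -113984 /19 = -5999.16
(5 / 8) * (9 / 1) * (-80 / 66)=-75 / 11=-6.82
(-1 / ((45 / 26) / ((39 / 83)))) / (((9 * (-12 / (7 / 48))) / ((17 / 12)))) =20111 / 38724480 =0.00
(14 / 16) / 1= 7 / 8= 0.88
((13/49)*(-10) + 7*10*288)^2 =975571044100/2401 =406318635.61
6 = 6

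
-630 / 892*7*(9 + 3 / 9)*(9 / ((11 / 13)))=-490.80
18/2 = 9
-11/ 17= -0.65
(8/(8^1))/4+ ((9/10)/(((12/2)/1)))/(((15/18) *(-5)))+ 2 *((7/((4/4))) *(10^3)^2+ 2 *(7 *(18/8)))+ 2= 7000032607/500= 14000065.21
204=204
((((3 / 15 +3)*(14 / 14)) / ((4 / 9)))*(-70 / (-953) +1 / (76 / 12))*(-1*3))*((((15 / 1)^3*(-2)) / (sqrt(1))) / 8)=76344525 / 18107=4216.30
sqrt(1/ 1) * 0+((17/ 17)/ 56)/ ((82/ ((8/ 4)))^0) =1/ 56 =0.02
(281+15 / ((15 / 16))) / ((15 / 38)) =3762 / 5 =752.40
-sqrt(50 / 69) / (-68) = 5 * sqrt(138) / 4692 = 0.01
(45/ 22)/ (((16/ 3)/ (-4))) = -135/ 88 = -1.53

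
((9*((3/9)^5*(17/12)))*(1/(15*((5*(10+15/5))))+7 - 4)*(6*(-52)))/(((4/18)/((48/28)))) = -28424/75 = -378.99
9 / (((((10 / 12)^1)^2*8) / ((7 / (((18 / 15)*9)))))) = 21 / 20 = 1.05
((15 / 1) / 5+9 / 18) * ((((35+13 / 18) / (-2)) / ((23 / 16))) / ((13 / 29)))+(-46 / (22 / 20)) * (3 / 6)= -3490568 / 29601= -117.92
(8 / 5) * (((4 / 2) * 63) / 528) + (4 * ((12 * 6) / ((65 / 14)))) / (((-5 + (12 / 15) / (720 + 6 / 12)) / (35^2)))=-391446463359 / 25752155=-15200.53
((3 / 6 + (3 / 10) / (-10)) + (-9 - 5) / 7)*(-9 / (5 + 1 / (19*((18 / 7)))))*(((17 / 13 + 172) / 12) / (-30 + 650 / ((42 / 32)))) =218444121 / 2565602000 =0.09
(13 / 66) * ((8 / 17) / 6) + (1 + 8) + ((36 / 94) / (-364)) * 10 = 64819186 / 7198191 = 9.00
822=822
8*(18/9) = 16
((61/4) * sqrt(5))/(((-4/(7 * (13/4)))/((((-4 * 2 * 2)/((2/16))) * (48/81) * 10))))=1776320 * sqrt(5)/27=147110.08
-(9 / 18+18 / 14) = -25 / 14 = -1.79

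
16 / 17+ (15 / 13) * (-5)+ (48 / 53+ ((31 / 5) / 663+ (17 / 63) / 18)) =-258880151 / 66412710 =-3.90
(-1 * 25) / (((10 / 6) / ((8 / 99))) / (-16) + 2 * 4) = -3200 / 859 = -3.73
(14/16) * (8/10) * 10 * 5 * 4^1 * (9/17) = 1260/17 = 74.12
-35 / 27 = -1.30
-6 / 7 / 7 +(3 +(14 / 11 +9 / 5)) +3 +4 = 34901 / 2695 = 12.95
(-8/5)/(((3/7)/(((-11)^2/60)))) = -1694/225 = -7.53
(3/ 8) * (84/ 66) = 21/ 44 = 0.48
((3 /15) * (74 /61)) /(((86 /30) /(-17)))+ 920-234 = 1795604 /2623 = 684.56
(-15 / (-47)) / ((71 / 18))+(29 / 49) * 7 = 98663 / 23359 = 4.22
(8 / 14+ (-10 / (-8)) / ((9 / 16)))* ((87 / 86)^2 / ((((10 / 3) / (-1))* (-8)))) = 27753 / 258860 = 0.11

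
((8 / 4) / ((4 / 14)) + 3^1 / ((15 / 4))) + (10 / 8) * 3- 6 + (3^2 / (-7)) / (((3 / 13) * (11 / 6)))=3867 / 1540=2.51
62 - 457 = -395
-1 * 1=-1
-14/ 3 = -4.67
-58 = -58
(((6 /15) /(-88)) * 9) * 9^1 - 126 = -27801 /220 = -126.37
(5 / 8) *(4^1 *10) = 25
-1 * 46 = -46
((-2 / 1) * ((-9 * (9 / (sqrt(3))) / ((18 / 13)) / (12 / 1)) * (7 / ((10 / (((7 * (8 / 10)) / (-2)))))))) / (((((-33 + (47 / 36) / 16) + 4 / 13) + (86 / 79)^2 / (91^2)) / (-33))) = -156441809828304 * sqrt(3) / 24269331515425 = -11.16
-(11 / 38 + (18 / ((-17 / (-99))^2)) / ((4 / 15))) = -12571372 / 5491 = -2289.45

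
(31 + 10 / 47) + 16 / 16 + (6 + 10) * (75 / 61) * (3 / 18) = 35.49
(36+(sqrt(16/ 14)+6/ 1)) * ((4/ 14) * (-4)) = -48 - 16 * sqrt(14)/ 49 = -49.22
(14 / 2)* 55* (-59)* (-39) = 885885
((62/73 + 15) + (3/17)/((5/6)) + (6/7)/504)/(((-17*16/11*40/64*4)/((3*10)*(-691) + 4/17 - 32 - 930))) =283006910813/50210860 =5636.37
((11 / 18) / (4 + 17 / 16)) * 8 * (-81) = -704 / 9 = -78.22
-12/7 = -1.71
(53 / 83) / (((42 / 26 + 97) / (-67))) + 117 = 12403339 / 106406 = 116.57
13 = 13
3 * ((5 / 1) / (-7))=-15 / 7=-2.14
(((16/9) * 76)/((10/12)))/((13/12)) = 9728/65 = 149.66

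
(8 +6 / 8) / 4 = 2.19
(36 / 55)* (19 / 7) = 684 / 385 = 1.78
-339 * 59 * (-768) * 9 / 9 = 15360768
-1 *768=-768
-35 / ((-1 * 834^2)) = 35 / 695556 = 0.00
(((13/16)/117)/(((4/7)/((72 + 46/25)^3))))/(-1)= -5504313269/1125000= -4892.72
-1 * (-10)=10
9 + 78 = 87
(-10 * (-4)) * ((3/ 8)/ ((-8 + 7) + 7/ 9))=-135/ 2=-67.50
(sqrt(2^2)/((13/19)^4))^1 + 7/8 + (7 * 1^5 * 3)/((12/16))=8682727/228488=38.00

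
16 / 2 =8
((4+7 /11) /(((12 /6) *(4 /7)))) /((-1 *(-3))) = 1.35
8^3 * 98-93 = 50083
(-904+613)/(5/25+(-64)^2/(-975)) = 283725/3901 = 72.73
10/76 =0.13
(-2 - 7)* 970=-8730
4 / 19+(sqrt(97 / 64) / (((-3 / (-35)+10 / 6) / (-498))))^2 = 1259805135859 / 10292224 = 122403.59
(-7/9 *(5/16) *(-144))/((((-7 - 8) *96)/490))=-11.91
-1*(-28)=28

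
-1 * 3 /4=-3 /4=-0.75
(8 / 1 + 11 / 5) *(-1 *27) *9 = -12393 / 5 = -2478.60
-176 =-176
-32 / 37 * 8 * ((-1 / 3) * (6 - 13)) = -1792 / 111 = -16.14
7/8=0.88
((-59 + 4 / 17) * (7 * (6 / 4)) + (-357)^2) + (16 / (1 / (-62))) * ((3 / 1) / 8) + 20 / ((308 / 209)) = 30100703 / 238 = 126473.54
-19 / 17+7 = 100 / 17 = 5.88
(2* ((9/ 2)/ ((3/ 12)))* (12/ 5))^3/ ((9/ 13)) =116453376/ 125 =931627.01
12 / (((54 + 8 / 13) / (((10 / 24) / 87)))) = 0.00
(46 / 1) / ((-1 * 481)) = -46 / 481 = -0.10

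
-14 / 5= -2.80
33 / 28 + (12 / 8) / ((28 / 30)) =39 / 14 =2.79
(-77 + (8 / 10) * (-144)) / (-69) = 961 / 345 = 2.79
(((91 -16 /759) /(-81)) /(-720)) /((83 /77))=483371 /333998640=0.00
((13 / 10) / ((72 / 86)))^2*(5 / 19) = 312481 / 492480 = 0.63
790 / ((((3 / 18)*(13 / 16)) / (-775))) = -58776000 / 13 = -4521230.77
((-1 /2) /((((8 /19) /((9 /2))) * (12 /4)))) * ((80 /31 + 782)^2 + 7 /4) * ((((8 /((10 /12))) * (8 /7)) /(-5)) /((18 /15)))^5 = 1131421820390473728 /50473521875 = 22416145.70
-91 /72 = -1.26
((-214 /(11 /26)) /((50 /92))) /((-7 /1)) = 255944 /1925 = 132.96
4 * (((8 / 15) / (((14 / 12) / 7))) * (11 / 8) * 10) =176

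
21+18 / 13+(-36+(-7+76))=720 / 13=55.38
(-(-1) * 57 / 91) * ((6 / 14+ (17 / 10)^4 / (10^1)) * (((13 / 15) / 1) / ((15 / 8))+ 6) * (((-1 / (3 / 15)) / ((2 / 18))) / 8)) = -36658887033 / 1274000000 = -28.77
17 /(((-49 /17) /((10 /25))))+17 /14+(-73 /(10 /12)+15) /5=-38379 /2450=-15.66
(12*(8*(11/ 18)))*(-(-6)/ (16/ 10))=220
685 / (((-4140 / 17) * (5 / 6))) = -2329 / 690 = -3.38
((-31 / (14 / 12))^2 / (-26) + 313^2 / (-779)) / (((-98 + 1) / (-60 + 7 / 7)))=-4477002305 / 48133631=-93.01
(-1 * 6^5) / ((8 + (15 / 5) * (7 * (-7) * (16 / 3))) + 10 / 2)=2592 / 257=10.09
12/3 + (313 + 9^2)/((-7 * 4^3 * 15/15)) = 699/224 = 3.12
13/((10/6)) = 7.80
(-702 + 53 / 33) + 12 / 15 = -115433 / 165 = -699.59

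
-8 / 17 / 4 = -2 / 17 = -0.12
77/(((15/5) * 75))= 77/225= 0.34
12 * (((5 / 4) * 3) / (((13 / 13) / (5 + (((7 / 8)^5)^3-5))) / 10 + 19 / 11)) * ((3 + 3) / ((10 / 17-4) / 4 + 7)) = 217913073306383700 / 12246115408730059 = 17.79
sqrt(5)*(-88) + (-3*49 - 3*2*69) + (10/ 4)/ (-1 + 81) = -17951/ 32 - 88*sqrt(5) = -757.74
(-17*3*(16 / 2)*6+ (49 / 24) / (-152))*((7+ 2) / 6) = -8930353 / 2432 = -3672.02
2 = 2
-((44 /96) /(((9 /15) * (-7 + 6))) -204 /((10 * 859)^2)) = 1014590047 /1328185800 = 0.76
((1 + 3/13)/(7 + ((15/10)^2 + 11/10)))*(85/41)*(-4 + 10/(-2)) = -27200/12259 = -2.22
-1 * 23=-23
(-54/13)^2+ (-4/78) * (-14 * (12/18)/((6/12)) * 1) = 18.21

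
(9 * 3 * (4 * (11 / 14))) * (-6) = -3564 / 7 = -509.14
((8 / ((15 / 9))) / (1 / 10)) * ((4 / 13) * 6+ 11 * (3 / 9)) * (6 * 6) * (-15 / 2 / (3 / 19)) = -5882400 / 13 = -452492.31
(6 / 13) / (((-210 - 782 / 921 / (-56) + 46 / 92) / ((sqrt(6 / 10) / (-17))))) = 154728 * sqrt(15) / 5969425475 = 0.00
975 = 975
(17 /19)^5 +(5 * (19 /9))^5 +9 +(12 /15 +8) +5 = 95814997557183604 /731055849255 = 131063.85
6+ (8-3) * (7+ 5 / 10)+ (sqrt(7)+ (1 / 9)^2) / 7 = sqrt(7) / 7+ 49331 / 1134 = 43.88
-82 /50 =-41 /25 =-1.64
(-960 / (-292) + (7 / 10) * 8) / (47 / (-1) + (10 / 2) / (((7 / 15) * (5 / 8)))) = -22708 / 76285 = -0.30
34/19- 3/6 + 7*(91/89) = 28567/3382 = 8.45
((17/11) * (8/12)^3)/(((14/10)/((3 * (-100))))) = -68000/693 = -98.12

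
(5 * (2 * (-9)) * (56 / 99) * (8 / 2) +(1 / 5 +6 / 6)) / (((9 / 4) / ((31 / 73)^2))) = -42799096 / 2637855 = -16.22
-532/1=-532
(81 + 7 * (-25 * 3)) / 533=-444 / 533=-0.83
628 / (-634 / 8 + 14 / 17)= -42704 / 5333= -8.01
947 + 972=1919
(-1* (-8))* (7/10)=28/5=5.60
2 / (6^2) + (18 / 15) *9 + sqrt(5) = sqrt(5) + 977 / 90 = 13.09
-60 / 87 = -20 / 29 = -0.69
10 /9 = 1.11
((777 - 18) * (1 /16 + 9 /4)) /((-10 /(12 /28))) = -84249 /1120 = -75.22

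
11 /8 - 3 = -13 /8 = -1.62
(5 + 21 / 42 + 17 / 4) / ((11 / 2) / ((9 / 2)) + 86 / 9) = 351 / 388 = 0.90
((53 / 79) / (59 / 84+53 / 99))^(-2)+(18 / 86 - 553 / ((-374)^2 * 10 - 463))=1562828474465679745 / 432598309352293392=3.61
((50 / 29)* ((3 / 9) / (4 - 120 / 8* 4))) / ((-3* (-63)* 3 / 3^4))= -25 / 17052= -0.00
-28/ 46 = -14/ 23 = -0.61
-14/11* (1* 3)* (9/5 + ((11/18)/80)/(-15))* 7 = -1904581/39600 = -48.10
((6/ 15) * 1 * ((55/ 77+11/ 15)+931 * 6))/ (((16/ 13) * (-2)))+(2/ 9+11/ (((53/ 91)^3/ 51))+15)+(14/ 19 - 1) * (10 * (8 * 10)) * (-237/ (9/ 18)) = 3626000913714563/ 35641153800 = 101736.35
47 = 47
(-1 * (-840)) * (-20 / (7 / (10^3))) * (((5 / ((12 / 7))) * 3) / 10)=-2100000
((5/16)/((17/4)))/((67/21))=105/4556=0.02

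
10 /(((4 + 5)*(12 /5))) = 25 /54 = 0.46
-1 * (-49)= 49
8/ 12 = 2/ 3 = 0.67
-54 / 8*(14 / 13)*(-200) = 18900 / 13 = 1453.85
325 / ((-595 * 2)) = -65 / 238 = -0.27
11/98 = 0.11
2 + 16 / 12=10 / 3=3.33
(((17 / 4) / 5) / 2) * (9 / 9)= 17 / 40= 0.42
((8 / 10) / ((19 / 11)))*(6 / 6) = 44 / 95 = 0.46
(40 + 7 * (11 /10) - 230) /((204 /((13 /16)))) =-23699 /32640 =-0.73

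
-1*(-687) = 687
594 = 594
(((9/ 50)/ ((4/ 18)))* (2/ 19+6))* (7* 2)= 32886/ 475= 69.23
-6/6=-1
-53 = -53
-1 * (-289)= 289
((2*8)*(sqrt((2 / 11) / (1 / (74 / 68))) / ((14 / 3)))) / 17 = 0.09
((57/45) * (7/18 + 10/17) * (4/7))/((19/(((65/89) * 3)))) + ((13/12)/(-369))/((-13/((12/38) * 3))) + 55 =8180028775/148507002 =55.08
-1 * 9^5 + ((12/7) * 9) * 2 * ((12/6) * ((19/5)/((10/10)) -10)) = -2080107/35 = -59431.63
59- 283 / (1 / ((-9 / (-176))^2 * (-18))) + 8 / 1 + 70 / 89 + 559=640.11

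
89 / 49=1.82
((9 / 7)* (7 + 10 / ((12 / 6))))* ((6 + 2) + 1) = 972 / 7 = 138.86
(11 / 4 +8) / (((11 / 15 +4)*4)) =645 / 1136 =0.57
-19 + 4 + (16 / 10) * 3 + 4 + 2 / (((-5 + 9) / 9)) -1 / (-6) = -23 / 15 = -1.53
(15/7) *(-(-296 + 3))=4395/7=627.86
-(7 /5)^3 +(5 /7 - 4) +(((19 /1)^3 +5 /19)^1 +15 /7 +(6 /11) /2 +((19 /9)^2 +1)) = 101632702846 /14812875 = 6861.11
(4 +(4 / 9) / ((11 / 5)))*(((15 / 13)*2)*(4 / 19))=1280 / 627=2.04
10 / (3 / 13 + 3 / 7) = 91 / 6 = 15.17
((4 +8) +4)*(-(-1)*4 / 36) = 16 / 9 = 1.78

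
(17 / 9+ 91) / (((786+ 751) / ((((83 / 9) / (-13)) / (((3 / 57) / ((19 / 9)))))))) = -25049068 / 14566149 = -1.72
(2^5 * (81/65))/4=648/65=9.97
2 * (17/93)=34/93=0.37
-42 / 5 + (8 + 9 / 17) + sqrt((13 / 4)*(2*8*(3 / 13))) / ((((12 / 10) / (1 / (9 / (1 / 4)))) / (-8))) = -0.51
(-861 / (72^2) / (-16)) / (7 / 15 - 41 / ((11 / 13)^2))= -173635 / 950059008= -0.00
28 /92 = 7 /23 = 0.30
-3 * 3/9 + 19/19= 0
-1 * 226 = -226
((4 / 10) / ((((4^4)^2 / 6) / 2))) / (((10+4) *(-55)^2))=3 / 1734656000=0.00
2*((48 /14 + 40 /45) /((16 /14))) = 68 /9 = 7.56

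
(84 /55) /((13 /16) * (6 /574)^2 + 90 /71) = 2619993152 /2174693895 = 1.20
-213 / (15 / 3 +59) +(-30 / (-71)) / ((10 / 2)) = -14739 / 4544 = -3.24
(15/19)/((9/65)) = 325/57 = 5.70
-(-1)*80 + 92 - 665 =-493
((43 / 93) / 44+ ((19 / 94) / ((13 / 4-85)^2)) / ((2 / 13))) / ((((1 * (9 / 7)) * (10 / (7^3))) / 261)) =74.54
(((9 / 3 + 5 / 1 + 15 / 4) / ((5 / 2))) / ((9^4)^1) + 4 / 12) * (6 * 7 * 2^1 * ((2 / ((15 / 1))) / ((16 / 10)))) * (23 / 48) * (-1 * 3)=-3528637 / 1049760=-3.36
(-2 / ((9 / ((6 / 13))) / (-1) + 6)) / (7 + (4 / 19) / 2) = 0.02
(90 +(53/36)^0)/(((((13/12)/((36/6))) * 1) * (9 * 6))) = 28/3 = 9.33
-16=-16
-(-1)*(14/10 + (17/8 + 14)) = 701/40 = 17.52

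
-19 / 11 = -1.73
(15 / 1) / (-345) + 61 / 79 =1324 / 1817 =0.73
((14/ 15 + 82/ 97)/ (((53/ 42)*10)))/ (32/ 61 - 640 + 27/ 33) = -12155836/ 55077974975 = -0.00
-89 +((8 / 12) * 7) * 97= 1091 / 3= 363.67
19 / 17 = 1.12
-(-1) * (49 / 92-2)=-135 / 92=-1.47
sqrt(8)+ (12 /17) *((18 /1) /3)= 7.06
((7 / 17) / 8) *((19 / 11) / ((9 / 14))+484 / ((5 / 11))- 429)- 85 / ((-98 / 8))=39.80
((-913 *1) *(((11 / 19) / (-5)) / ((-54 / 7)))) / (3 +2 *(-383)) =10043 / 559170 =0.02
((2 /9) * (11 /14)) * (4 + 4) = 88 /63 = 1.40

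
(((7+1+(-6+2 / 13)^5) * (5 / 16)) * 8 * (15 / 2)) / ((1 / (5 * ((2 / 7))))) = -67836295500 / 371293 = -182702.87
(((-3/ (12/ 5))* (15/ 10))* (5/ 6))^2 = 625/ 256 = 2.44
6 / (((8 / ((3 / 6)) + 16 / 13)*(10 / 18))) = 351 / 560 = 0.63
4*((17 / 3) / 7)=68 / 21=3.24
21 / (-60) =-7 / 20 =-0.35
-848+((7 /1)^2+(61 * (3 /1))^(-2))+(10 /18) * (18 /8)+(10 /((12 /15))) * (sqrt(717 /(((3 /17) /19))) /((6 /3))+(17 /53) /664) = 938.78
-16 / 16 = -1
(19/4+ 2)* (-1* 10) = -135/2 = -67.50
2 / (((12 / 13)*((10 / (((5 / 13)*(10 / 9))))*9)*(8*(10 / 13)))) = 13 / 7776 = 0.00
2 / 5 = 0.40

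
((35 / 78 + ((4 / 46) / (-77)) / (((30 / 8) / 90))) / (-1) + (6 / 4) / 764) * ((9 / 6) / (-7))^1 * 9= 398600253 / 492508016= 0.81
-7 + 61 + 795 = 849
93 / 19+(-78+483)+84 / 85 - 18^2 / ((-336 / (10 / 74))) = 687682761 / 1673140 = 411.01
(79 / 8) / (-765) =-79 / 6120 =-0.01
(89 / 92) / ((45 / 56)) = 1246 / 1035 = 1.20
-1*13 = -13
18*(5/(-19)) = -90/19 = -4.74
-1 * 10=-10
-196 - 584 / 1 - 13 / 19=-780.68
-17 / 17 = -1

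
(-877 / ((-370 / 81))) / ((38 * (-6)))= -23679 / 28120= -0.84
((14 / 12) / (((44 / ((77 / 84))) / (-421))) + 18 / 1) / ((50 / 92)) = 51451 / 3600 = 14.29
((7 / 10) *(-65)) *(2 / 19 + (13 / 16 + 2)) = -80717 / 608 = -132.76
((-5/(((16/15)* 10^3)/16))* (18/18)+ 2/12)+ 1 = 131/120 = 1.09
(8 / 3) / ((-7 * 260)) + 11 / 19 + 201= 5227912 / 25935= 201.58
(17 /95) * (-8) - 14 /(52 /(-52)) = 1194 /95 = 12.57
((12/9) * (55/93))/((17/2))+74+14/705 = 82606304/1114605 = 74.11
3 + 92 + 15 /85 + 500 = 10118 /17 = 595.18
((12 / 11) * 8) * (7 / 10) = 336 / 55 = 6.11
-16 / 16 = -1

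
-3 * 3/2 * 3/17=-27/34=-0.79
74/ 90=37/ 45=0.82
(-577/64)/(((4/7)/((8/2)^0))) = -15.78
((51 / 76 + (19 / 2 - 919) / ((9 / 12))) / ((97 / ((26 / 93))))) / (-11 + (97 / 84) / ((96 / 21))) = 229910720 / 707363673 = 0.33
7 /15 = 0.47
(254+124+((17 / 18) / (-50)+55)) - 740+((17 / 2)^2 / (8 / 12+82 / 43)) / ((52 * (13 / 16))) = -1933755167 / 6312150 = -306.35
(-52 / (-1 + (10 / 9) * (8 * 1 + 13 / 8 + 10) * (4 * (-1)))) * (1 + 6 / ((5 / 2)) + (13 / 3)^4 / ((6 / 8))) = 14959126 / 53595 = 279.11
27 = 27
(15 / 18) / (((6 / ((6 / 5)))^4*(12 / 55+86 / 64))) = 176 / 206175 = 0.00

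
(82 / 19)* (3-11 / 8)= 533 / 76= 7.01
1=1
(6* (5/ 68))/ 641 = 15/ 21794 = 0.00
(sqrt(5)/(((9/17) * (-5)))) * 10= -34 * sqrt(5)/9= -8.45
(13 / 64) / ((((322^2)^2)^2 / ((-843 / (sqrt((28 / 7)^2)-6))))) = 10959 / 14793023365411441246208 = 0.00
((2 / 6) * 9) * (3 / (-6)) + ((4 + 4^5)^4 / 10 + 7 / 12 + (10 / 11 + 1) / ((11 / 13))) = 810791298857981 / 7260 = 111679242266.94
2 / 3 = 0.67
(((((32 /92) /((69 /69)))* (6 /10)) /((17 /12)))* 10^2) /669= 1920 /87193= 0.02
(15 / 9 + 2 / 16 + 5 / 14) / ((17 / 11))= 3971 / 2856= 1.39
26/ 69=0.38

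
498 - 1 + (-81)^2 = 7058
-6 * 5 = -30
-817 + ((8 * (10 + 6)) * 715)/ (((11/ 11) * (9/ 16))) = 1456967/ 9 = 161885.22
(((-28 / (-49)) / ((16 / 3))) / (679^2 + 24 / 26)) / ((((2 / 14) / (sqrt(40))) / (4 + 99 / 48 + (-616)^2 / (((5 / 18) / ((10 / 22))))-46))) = 387434151 * sqrt(10) / 191793440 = 6.39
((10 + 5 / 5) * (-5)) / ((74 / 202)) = -150.14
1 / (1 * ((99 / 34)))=34 / 99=0.34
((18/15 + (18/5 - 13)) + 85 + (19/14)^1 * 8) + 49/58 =179659/2030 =88.50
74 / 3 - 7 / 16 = 24.23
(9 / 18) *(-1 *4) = -2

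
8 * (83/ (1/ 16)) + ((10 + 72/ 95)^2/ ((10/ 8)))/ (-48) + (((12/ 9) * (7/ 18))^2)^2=254732543648213/ 23981275125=10622.14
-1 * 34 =-34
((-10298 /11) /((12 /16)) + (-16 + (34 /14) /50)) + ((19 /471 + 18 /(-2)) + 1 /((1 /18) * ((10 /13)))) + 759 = -296635961 /604450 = -490.75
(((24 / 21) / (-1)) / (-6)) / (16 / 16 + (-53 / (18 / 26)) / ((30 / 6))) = -15 / 1127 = -0.01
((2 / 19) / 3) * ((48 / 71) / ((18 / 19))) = 16 / 639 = 0.03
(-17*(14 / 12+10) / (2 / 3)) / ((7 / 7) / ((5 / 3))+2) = -5695 / 52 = -109.52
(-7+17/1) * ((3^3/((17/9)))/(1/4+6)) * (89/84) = 14418/595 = 24.23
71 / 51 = 1.39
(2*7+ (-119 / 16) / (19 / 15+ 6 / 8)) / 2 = 4991 / 968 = 5.16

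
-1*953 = -953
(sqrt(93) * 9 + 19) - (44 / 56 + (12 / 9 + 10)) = 289 / 42 + 9 * sqrt(93) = 93.67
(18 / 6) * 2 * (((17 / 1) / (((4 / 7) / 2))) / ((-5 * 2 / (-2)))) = 357 / 5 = 71.40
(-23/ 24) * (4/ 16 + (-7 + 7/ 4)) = 115/ 24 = 4.79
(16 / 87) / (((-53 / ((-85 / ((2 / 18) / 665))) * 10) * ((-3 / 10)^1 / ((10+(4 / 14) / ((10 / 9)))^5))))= -66806498.11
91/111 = 0.82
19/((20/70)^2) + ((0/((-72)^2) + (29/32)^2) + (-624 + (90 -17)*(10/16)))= -344.80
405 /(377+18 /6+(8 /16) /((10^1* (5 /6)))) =20250 /19003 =1.07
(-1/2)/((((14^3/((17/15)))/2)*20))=-17/823200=-0.00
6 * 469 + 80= 2894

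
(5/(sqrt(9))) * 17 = 85/3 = 28.33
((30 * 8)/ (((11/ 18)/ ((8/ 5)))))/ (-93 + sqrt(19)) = -321408/ 47465 - 3456 * sqrt(19)/ 47465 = -7.09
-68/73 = -0.93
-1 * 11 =-11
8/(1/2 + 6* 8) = 16/97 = 0.16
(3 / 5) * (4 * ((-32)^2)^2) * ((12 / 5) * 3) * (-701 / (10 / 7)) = -1111398285312 / 125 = -8891186282.50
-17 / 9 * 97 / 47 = -1649 / 423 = -3.90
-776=-776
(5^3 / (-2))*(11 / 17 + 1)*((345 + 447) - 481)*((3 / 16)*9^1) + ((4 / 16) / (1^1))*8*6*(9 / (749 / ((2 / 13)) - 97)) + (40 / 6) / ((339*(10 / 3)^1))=-7923103772905 / 146656824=-54024.79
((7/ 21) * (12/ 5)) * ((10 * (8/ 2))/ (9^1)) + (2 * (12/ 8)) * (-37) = -967/ 9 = -107.44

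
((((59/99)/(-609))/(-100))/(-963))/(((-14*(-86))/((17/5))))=-1003/34952260266000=-0.00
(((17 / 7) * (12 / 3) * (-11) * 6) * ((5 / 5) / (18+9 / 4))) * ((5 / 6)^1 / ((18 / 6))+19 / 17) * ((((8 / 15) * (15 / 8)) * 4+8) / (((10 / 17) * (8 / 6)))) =-91256 / 135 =-675.97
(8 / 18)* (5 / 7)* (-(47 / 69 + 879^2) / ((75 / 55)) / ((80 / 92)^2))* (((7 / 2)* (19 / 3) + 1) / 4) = -468708202523 / 340200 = -1377743.10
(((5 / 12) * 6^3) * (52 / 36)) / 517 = 0.25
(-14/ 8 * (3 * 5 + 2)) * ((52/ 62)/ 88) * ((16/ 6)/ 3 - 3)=29393/ 49104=0.60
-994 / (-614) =497 / 307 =1.62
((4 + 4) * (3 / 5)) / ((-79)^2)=24 / 31205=0.00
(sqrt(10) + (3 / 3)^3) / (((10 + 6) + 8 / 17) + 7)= 0.18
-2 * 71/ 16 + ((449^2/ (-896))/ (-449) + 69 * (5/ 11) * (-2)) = -700773/ 9856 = -71.10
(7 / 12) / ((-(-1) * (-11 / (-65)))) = 455 / 132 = 3.45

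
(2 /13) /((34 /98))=98 /221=0.44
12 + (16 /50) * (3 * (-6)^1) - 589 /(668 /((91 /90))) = 1607749 /300600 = 5.35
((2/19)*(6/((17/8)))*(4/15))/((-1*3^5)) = -128/392445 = -0.00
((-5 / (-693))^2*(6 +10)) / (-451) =-400 / 216592299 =-0.00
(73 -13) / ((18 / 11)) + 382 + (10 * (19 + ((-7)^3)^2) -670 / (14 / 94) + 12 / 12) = 1172601.10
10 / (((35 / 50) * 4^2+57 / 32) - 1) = 1600 / 1917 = 0.83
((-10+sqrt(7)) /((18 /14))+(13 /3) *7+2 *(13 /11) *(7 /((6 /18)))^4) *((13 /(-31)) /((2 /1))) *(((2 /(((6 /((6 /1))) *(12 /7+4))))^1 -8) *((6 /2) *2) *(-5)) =-30173651781 /1364 -4641 *sqrt(7) /124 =-22121544.61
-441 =-441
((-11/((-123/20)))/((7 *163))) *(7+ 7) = 440/20049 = 0.02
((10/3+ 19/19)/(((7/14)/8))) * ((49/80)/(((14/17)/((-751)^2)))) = 29083651.57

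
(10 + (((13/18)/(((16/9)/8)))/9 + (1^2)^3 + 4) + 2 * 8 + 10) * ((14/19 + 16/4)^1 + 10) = 609.53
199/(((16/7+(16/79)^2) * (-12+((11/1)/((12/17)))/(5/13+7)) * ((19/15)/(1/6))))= -1564868340/1375214851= -1.14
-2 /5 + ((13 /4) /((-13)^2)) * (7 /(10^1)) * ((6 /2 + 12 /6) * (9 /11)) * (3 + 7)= 431 /2860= 0.15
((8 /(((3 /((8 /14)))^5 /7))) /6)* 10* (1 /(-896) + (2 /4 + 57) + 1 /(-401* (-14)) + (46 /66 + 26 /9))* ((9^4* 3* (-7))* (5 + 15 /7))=-104294841456000 /74135677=-1406810.40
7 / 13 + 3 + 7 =137 / 13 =10.54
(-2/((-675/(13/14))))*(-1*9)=-13/525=-0.02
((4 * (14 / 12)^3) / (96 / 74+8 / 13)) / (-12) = -164983 / 596160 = -0.28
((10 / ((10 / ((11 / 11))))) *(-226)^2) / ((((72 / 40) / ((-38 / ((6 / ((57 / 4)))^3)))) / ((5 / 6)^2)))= -10031279.23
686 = 686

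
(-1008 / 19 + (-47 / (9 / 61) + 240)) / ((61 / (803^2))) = -14511426545 / 10431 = -1391182.68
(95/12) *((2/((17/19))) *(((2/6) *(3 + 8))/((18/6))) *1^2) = 19855/918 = 21.63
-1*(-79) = 79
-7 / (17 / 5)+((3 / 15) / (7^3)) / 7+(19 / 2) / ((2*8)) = -9567441 / 6530720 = -1.46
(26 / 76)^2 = 169 / 1444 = 0.12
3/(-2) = -3/2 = -1.50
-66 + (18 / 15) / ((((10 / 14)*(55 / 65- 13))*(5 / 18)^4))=-110127198 / 1234375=-89.22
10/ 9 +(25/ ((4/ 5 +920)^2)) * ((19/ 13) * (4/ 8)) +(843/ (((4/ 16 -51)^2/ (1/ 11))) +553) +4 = 558.14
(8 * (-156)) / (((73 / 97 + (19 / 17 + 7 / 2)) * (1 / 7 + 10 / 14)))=-4801888 / 17711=-271.12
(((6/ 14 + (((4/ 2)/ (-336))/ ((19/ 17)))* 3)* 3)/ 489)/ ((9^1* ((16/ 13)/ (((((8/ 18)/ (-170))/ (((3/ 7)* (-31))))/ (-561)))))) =-5707/ 71198514699840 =-0.00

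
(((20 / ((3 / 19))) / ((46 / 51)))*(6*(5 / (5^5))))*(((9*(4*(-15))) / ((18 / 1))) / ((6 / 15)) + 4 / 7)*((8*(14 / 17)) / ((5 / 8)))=-15204864 / 14375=-1057.73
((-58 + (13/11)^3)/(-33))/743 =75001/32634789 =0.00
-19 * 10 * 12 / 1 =-2280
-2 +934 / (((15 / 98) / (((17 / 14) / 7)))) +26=16238 / 15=1082.53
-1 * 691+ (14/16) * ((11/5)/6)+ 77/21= -54961/80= -687.01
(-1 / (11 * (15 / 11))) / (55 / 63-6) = 21 / 1615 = 0.01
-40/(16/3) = -15/2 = -7.50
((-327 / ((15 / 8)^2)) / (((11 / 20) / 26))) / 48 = -45344 / 495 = -91.60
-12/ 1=-12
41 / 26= 1.58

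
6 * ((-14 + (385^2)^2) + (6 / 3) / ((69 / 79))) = 3031949784634 / 23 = 131823903679.74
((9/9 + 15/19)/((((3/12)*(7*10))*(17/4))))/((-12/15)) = -4/133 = -0.03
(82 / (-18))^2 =1681 / 81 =20.75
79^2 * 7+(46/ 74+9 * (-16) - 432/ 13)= 20928498/ 481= 43510.39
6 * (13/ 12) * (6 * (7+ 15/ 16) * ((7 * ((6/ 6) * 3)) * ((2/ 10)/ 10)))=130.02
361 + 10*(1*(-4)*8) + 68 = 109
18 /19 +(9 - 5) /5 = 166 /95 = 1.75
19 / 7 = 2.71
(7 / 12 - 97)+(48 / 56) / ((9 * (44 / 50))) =-29663 / 308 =-96.31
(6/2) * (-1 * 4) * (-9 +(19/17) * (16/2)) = 12/17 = 0.71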